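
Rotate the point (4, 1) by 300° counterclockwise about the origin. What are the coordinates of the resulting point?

Rotation matrix for 300°: [[cos 300°, -sin 300°], [sin 300°, cos 300°]] ≈ [[0.500000, 0.866025], [-0.866025, 0.500000]]
[[0.500000, 0.866025], [-0.866025, 0.500000]] × [4, 1]ᵀ ≈ [2.8660, -2.9641]ᵀ
Result: (2.8660, -2.9641)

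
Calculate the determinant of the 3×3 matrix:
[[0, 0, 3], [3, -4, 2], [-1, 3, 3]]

Expansion along first row:
det = 0·det([[-4,2],[3,3]]) - 0·det([[3,2],[-1,3]]) + 3·det([[3,-4],[-1,3]])
    = 0·(-4·3 - 2·3) - 0·(3·3 - 2·-1) + 3·(3·3 - -4·-1)
    = 0·-18 - 0·11 + 3·5
    = 0 + 0 + 15 = 15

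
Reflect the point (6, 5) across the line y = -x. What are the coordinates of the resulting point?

Reflection across line y = -x: (6, 5) → (-5, -6)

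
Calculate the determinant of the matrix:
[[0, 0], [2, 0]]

For a 2×2 matrix [[a, b], [c, d]], det = ad - bc
det = (0)(0) - (0)(2) = 0 - 0 = 0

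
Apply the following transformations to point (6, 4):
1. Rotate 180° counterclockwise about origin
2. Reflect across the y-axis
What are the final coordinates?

Step 1: Rotate 180° → (-6, -4)
Step 2: Reflect across y-axis → (6, -4)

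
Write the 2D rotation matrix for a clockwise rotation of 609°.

Rotation matrix formula: [[cos θ, -sin θ], [sin θ, cos θ]]
A clockwise rotation by 609° is equivalent to a counterclockwise rotation by -609°.
For θ = -609°:
cos(-609°) = -0.3584
sin(-609°) = 0.9336
Result: [[-0.3584, -0.9336], [0.9336, -0.3584]]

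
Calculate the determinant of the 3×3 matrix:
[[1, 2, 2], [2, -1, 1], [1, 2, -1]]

Expansion along first row:
det = 1·det([[-1,1],[2,-1]]) - 2·det([[2,1],[1,-1]]) + 2·det([[2,-1],[1,2]])
    = 1·(-1·-1 - 1·2) - 2·(2·-1 - 1·1) + 2·(2·2 - -1·1)
    = 1·-1 - 2·-3 + 2·5
    = -1 + 6 + 10 = 15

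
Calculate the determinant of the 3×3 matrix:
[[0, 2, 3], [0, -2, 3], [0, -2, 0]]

Expansion along first row:
det = 0·det([[-2,3],[-2,0]]) - 2·det([[0,3],[0,0]]) + 3·det([[0,-2],[0,-2]])
    = 0·(-2·0 - 3·-2) - 2·(0·0 - 3·0) + 3·(0·-2 - -2·0)
    = 0·6 - 2·0 + 3·0
    = 0 + 0 + 0 = 0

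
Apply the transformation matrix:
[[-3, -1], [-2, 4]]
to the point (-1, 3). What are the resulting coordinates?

Matrix multiplication:
[[-3, -1], [-2, 4]] × [-1, 3]ᵀ
= [(-3)(-1) + (-1)(3), (-2)(-1) + (4)(3)]ᵀ
= [0, 14]ᵀ
Result: (0, 14)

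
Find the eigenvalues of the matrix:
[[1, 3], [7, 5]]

Characteristic equation: det(A - λI) = 0
λ² - (trace)λ + (det) = 0
trace = 1 + 5 = 6, det = (1)(5) - (3)(7) = -16
λ² - (6)λ + (-16) = 0
λ = (6 ± √((6)² - 4·(-16))) / 2 = (6 ± √100) / 2
Solving: λ = -2, 8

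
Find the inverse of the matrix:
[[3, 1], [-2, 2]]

For [[a,b],[c,d]], inverse = (1/det)·[[d,-b],[-c,a]]
det = (3)(2) - (1)(-2) = 6 - -2 = 8
Inverse = (1/8)·[[2, -1], [2, 3]]
= [[1/4, -1/8], [1/4, 3/8]]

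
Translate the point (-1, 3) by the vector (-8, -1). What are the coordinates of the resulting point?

Translation by (-8, -1) (homogeneous matrix [[1, 0, -8], [0, 1, -1], [0, 0, 1]]):
x' = -1 + -8 = -9
y' = 3 + -1 = 2
Result: (-9, 2)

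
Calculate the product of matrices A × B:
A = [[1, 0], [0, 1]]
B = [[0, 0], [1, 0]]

Matrix multiplication:
C[0][0] = 1×0 + 0×1 = 0
C[0][1] = 1×0 + 0×0 = 0
C[1][0] = 0×0 + 1×1 = 1
C[1][1] = 0×0 + 1×0 = 0
Result: [[0, 0], [1, 0]]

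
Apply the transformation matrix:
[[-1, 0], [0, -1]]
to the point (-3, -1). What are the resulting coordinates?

Matrix multiplication:
[[-1, 0], [0, -1]] × [-3, -1]ᵀ
= [(-1)(-3) + (0)(-1), (0)(-3) + (-1)(-1)]ᵀ
= [3, 1]ᵀ
Result: (3, 1)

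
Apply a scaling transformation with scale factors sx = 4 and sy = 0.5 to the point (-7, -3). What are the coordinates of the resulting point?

Scaling matrix:
[[4, 0], [0, 0.50]]
Result: (-7 × 4, -3 × 0.5) = (-28, -1.5)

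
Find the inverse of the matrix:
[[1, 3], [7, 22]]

For [[a,b],[c,d]], inverse = (1/det)·[[d,-b],[-c,a]]
det = (1)(22) - (3)(7) = 22 - 21 = 1
Inverse = [[22, -3], [-7, 1]]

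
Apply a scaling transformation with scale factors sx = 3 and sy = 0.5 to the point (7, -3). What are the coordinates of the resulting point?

Scaling matrix:
[[3, 0], [0, 0.50]]
Result: (7 × 3, -3 × 0.5) = (21, -1.5)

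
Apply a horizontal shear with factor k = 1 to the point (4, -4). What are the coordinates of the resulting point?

Shear matrix for horizontal shear with factor k = 1:
[[1, 1], [0, 1]]
Result: (4, -4) → (0, -4)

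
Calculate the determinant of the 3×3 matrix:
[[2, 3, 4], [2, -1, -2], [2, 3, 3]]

Expansion along first row:
det = 2·det([[-1,-2],[3,3]]) - 3·det([[2,-2],[2,3]]) + 4·det([[2,-1],[2,3]])
    = 2·(-1·3 - -2·3) - 3·(2·3 - -2·2) + 4·(2·3 - -1·2)
    = 2·3 - 3·10 + 4·8
    = 6 + -30 + 32 = 8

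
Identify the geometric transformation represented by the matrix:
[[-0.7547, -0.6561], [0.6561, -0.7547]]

This matrix represents: rotation by 139° counterclockwise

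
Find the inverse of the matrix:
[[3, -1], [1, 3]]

For [[a,b],[c,d]], inverse = (1/det)·[[d,-b],[-c,a]]
det = (3)(3) - (-1)(1) = 9 - -1 = 10
Inverse = (1/10)·[[3, 1], [-1, 3]]
= [[3/10, 1/10], [-1/10, 3/10]]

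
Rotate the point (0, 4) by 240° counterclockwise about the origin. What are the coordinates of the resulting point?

Rotation matrix for 240°: [[cos 240°, -sin 240°], [sin 240°, cos 240°]] ≈ [[-0.500000, 0.866025], [-0.866025, -0.500000]]
[[-0.500000, 0.866025], [-0.866025, -0.500000]] × [0, 4]ᵀ ≈ [3.4641, -2]ᵀ
Result: (3.4641, -2)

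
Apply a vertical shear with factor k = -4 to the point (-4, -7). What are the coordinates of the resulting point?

Shear matrix for vertical shear with factor k = -4:
[[1, 0], [-4, 1]]
Result: (-4, -7) → (-4, 9)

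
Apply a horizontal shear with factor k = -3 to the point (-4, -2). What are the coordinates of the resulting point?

Shear matrix for horizontal shear with factor k = -3:
[[1, -3], [0, 1]]
Result: (-4, -2) → (2, -2)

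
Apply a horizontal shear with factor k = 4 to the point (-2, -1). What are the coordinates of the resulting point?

Shear matrix for horizontal shear with factor k = 4:
[[1, 4], [0, 1]]
Result: (-2, -1) → (-6, -1)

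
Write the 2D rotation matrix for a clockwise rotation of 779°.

Rotation matrix formula: [[cos θ, -sin θ], [sin θ, cos θ]]
A clockwise rotation by 779° is equivalent to a counterclockwise rotation by -779°.
For θ = -779°:
cos(-779°) = 0.5150
sin(-779°) = -0.8572
Result: [[0.5150, 0.8572], [-0.8572, 0.5150]]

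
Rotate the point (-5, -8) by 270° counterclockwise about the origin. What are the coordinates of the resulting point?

Rotation matrix for 270°: [[cos 270°, -sin 270°], [sin 270°, cos 270°]] = [[0, 1], [-1, 0]]
[[0, 1], [-1, 0]] × [-5, -8]ᵀ = [-8, 5]ᵀ
Result: (-8, 5)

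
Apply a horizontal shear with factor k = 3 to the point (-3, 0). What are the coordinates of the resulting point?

Shear matrix for horizontal shear with factor k = 3:
[[1, 3], [0, 1]]
Result: (-3, 0) → (-3, 0)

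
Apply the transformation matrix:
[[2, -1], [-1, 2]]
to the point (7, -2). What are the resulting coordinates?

Matrix multiplication:
[[2, -1], [-1, 2]] × [7, -2]ᵀ
= [(2)(7) + (-1)(-2), (-1)(7) + (2)(-2)]ᵀ
= [16, -11]ᵀ
Result: (16, -11)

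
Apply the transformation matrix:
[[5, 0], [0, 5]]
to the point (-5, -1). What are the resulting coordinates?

Matrix multiplication:
[[5, 0], [0, 5]] × [-5, -1]ᵀ
= [(5)(-5) + (0)(-1), (0)(-5) + (5)(-1)]ᵀ
= [-25, -5]ᵀ
Result: (-25, -5)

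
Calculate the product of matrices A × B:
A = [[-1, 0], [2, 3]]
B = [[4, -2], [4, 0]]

Matrix multiplication:
C[0][0] = -1×4 + 0×4 = -4
C[0][1] = -1×-2 + 0×0 = 2
C[1][0] = 2×4 + 3×4 = 20
C[1][1] = 2×-2 + 3×0 = -4
Result: [[-4, 2], [20, -4]]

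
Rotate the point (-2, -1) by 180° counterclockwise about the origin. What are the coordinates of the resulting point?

Rotation matrix for 180°: [[cos 180°, -sin 180°], [sin 180°, cos 180°]] = [[-1, 0], [0, -1]]
[[-1, 0], [0, -1]] × [-2, -1]ᵀ = [2, 1]ᵀ
Result: (2, 1)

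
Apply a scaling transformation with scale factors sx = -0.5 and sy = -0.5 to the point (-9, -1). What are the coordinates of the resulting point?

Scaling matrix:
[[-0.50, 0], [0, -0.50]]
Result: (-9 × -0.5, -1 × -0.5) = (4.5, 0.5)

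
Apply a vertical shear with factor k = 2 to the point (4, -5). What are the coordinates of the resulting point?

Shear matrix for vertical shear with factor k = 2:
[[1, 0], [2, 1]]
Result: (4, -5) → (4, 3)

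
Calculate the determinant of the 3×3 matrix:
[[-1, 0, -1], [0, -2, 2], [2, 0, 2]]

Expansion along first row:
det = -1·det([[-2,2],[0,2]]) - 0·det([[0,2],[2,2]]) + -1·det([[0,-2],[2,0]])
    = -1·(-2·2 - 2·0) - 0·(0·2 - 2·2) + -1·(0·0 - -2·2)
    = -1·-4 - 0·-4 + -1·4
    = 4 + 0 + -4 = 0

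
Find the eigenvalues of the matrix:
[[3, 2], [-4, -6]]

Characteristic equation: det(A - λI) = 0
λ² - (trace)λ + (det) = 0
trace = 3 + -6 = -3, det = (3)(-6) - (2)(-4) = -10
λ² - (-3)λ + (-10) = 0
λ = (-3 ± √((-3)² - 4·(-10))) / 2 = (-3 ± √49) / 2
Solving: λ = -5, 2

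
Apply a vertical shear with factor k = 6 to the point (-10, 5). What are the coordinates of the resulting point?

Shear matrix for vertical shear with factor k = 6:
[[1, 0], [6, 1]]
Result: (-10, 5) → (-10, -55)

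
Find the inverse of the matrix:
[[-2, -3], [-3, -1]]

For [[a,b],[c,d]], inverse = (1/det)·[[d,-b],[-c,a]]
det = (-2)(-1) - (-3)(-3) = 2 - 9 = -7
Inverse = (1/-7)·[[-1, 3], [3, -2]]
= [[1/7, -3/7], [-3/7, 2/7]]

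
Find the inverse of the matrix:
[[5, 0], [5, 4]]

For [[a,b],[c,d]], inverse = (1/det)·[[d,-b],[-c,a]]
det = (5)(4) - (0)(5) = 20 - 0 = 20
Inverse = (1/20)·[[4, 0], [-5, 5]]
= [[1/5, 0], [-1/4, 1/4]]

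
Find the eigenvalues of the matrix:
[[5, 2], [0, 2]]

Characteristic equation: det(A - λI) = 0
λ² - (trace)λ + (det) = 0
trace = 5 + 2 = 7, det = (5)(2) - (2)(0) = 10
λ² - (7)λ + (10) = 0
λ = (7 ± √((7)² - 4·(10))) / 2 = (7 ± √9) / 2
Solving: λ = 2, 5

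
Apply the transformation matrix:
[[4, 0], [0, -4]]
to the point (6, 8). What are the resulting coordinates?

Matrix multiplication:
[[4, 0], [0, -4]] × [6, 8]ᵀ
= [(4)(6) + (0)(8), (0)(6) + (-4)(8)]ᵀ
= [24, -32]ᵀ
Result: (24, -32)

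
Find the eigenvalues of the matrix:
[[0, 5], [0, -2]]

Characteristic equation: det(A - λI) = 0
λ² - (trace)λ + (det) = 0
trace = 0 + -2 = -2, det = (0)(-2) - (5)(0) = 0
λ² - (-2)λ + (0) = 0
λ = (-2 ± √((-2)² - 4·(0))) / 2 = (-2 ± √4) / 2
Solving: λ = -2, 0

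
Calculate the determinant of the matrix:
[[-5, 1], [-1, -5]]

For a 2×2 matrix [[a, b], [c, d]], det = ad - bc
det = (-5)(-5) - (1)(-1) = 25 - -1 = 26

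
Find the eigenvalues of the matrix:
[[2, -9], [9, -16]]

Characteristic equation: det(A - λI) = 0
λ² - (trace)λ + (det) = 0
trace = 2 + -16 = -14, det = (2)(-16) - (-9)(9) = 49
λ² - (-14)λ + (49) = 0
λ = (-14 ± √((-14)² - 4·(49))) / 2 = (-14 ± √0) / 2
Solving: λ = -7, -7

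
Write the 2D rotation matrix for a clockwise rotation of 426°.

Rotation matrix formula: [[cos θ, -sin θ], [sin θ, cos θ]]
A clockwise rotation by 426° is equivalent to a counterclockwise rotation by -426°.
For θ = -426°:
cos(-426°) = 0.4067
sin(-426°) = -0.9135
Result: [[0.4067, 0.9135], [-0.9135, 0.4067]]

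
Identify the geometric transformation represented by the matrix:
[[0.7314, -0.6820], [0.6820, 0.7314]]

This matrix represents: rotation by 43° counterclockwise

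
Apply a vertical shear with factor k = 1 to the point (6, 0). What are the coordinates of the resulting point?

Shear matrix for vertical shear with factor k = 1:
[[1, 0], [1, 1]]
Result: (6, 0) → (6, 6)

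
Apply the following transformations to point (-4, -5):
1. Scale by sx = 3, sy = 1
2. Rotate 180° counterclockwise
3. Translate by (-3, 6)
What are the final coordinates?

Step 1: Scale → (-12, -5)
Step 2: Rotate 180° → (12, 5)
Step 3: Translate → (9, 11)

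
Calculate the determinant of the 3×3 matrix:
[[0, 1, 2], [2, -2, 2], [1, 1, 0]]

Expansion along first row:
det = 0·det([[-2,2],[1,0]]) - 1·det([[2,2],[1,0]]) + 2·det([[2,-2],[1,1]])
    = 0·(-2·0 - 2·1) - 1·(2·0 - 2·1) + 2·(2·1 - -2·1)
    = 0·-2 - 1·-2 + 2·4
    = 0 + 2 + 8 = 10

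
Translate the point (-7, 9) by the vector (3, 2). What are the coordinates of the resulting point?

Translation by (3, 2) (homogeneous matrix [[1, 0, 3], [0, 1, 2], [0, 0, 1]]):
x' = -7 + 3 = -4
y' = 9 + 2 = 11
Result: (-4, 11)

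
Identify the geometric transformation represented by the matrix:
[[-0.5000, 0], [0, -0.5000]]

This matrix represents: uniform scaling by factor -0.5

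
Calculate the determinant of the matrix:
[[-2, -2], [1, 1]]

For a 2×2 matrix [[a, b], [c, d]], det = ad - bc
det = (-2)(1) - (-2)(1) = -2 - -2 = 0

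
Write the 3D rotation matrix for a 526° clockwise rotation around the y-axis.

Rotation matrix for clockwise 526° around y-axis:
A clockwise rotation by 526° is a counterclockwise rotation by -526°.
cos(-526°) = -0.9703, sin(-526°) = -0.2419
Result: [[-0.9703, 0, -0.2419], [0, 1, 0], [0.2419, 0, -0.9703]]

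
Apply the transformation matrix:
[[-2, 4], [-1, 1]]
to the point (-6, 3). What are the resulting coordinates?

Matrix multiplication:
[[-2, 4], [-1, 1]] × [-6, 3]ᵀ
= [(-2)(-6) + (4)(3), (-1)(-6) + (1)(3)]ᵀ
= [24, 9]ᵀ
Result: (24, 9)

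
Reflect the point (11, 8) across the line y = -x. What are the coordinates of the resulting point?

Reflection across line y = -x: (11, 8) → (-8, -11)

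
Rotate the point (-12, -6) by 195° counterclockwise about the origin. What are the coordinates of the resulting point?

Rotation matrix for 195°: [[cos 195°, -sin 195°], [sin 195°, cos 195°]] ≈ [[-0.965926, 0.258819], [-0.258819, -0.965926]]
[[-0.965926, 0.258819], [-0.258819, -0.965926]] × [-12, -6]ᵀ ≈ [10.0382, 8.9014]ᵀ
Result: (10.0382, 8.9014)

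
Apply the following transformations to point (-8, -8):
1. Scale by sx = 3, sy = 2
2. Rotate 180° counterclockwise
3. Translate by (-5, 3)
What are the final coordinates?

Step 1: Scale → (-24, -16)
Step 2: Rotate 180° → (24, 16)
Step 3: Translate → (19, 19)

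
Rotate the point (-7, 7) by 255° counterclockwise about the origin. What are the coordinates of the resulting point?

Rotation matrix for 255°: [[cos 255°, -sin 255°], [sin 255°, cos 255°]] ≈ [[-0.258819, 0.965926], [-0.965926, -0.258819]]
[[-0.258819, 0.965926], [-0.965926, -0.258819]] × [-7, 7]ᵀ ≈ [8.5732, 4.9497]ᵀ
Result: (8.5732, 4.9497)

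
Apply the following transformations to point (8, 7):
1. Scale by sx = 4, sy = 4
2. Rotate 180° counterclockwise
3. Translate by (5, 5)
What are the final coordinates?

Step 1: Scale → (32, 28)
Step 2: Rotate 180° → (-32, -28)
Step 3: Translate → (-27, -23)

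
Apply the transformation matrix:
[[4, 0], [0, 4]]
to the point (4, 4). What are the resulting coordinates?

Matrix multiplication:
[[4, 0], [0, 4]] × [4, 4]ᵀ
= [(4)(4) + (0)(4), (0)(4) + (4)(4)]ᵀ
= [16, 16]ᵀ
Result: (16, 16)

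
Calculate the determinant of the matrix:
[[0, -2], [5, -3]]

For a 2×2 matrix [[a, b], [c, d]], det = ad - bc
det = (0)(-3) - (-2)(5) = 0 - -10 = 10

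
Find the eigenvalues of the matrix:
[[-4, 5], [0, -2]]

Characteristic equation: det(A - λI) = 0
λ² - (trace)λ + (det) = 0
trace = -4 + -2 = -6, det = (-4)(-2) - (5)(0) = 8
λ² - (-6)λ + (8) = 0
λ = (-6 ± √((-6)² - 4·(8))) / 2 = (-6 ± √4) / 2
Solving: λ = -4, -2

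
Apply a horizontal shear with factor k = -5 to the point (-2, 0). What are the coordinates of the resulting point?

Shear matrix for horizontal shear with factor k = -5:
[[1, -5], [0, 1]]
Result: (-2, 0) → (-2, 0)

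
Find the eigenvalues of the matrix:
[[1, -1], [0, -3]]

Characteristic equation: det(A - λI) = 0
λ² - (trace)λ + (det) = 0
trace = 1 + -3 = -2, det = (1)(-3) - (-1)(0) = -3
λ² - (-2)λ + (-3) = 0
λ = (-2 ± √((-2)² - 4·(-3))) / 2 = (-2 ± √16) / 2
Solving: λ = -3, 1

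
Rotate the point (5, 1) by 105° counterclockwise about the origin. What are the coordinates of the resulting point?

Rotation matrix for 105°: [[cos 105°, -sin 105°], [sin 105°, cos 105°]] ≈ [[-0.258819, -0.965926], [0.965926, -0.258819]]
[[-0.258819, -0.965926], [0.965926, -0.258819]] × [5, 1]ᵀ ≈ [-2.2600, 4.5708]ᵀ
Result: (-2.2600, 4.5708)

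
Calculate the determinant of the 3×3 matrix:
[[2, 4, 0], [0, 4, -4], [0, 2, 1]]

Expansion along first row:
det = 2·det([[4,-4],[2,1]]) - 4·det([[0,-4],[0,1]]) + 0·det([[0,4],[0,2]])
    = 2·(4·1 - -4·2) - 4·(0·1 - -4·0) + 0·(0·2 - 4·0)
    = 2·12 - 4·0 + 0·0
    = 24 + 0 + 0 = 24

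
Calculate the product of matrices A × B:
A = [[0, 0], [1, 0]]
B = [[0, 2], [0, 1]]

Matrix multiplication:
C[0][0] = 0×0 + 0×0 = 0
C[0][1] = 0×2 + 0×1 = 0
C[1][0] = 1×0 + 0×0 = 0
C[1][1] = 1×2 + 0×1 = 2
Result: [[0, 0], [0, 2]]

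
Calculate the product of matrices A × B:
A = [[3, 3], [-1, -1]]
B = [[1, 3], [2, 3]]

Matrix multiplication:
C[0][0] = 3×1 + 3×2 = 9
C[0][1] = 3×3 + 3×3 = 18
C[1][0] = -1×1 + -1×2 = -3
C[1][1] = -1×3 + -1×3 = -6
Result: [[9, 18], [-3, -6]]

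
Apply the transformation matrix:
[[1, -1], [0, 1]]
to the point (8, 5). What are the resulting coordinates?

Matrix multiplication:
[[1, -1], [0, 1]] × [8, 5]ᵀ
= [(1)(8) + (-1)(5), (0)(8) + (1)(5)]ᵀ
= [3, 5]ᵀ
Result: (3, 5)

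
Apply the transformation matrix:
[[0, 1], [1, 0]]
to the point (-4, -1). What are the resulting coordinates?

Matrix multiplication:
[[0, 1], [1, 0]] × [-4, -1]ᵀ
= [(0)(-4) + (1)(-1), (1)(-4) + (0)(-1)]ᵀ
= [-1, -4]ᵀ
Result: (-1, -4)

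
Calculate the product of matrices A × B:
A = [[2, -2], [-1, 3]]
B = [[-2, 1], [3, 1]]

Matrix multiplication:
C[0][0] = 2×-2 + -2×3 = -10
C[0][1] = 2×1 + -2×1 = 0
C[1][0] = -1×-2 + 3×3 = 11
C[1][1] = -1×1 + 3×1 = 2
Result: [[-10, 0], [11, 2]]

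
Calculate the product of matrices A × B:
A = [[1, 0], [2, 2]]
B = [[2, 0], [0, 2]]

Matrix multiplication:
C[0][0] = 1×2 + 0×0 = 2
C[0][1] = 1×0 + 0×2 = 0
C[1][0] = 2×2 + 2×0 = 4
C[1][1] = 2×0 + 2×2 = 4
Result: [[2, 0], [4, 4]]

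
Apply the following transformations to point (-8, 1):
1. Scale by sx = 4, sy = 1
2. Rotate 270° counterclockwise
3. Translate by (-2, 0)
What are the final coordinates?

Step 1: Scale → (-32, 1)
Step 2: Rotate 270° → (1, 32)
Step 3: Translate → (-1, 32)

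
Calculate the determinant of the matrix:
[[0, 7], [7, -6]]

For a 2×2 matrix [[a, b], [c, d]], det = ad - bc
det = (0)(-6) - (7)(7) = 0 - 49 = -49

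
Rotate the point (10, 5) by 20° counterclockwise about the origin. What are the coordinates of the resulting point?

Rotation matrix for 20°: [[cos 20°, -sin 20°], [sin 20°, cos 20°]] ≈ [[0.939693, -0.342020], [0.342020, 0.939693]]
[[0.939693, -0.342020], [0.342020, 0.939693]] × [10, 5]ᵀ ≈ [7.6868, 8.1187]ᵀ
Result: (7.6868, 8.1187)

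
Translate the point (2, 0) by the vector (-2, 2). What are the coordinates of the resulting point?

Translation by (-2, 2) (homogeneous matrix [[1, 0, -2], [0, 1, 2], [0, 0, 1]]):
x' = 2 + -2 = 0
y' = 0 + 2 = 2
Result: (0, 2)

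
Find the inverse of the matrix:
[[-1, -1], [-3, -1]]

For [[a,b],[c,d]], inverse = (1/det)·[[d,-b],[-c,a]]
det = (-1)(-1) - (-1)(-3) = 1 - 3 = -2
Inverse = (1/-2)·[[-1, 1], [3, -1]]
= [[1/2, -1/2], [-3/2, 1/2]]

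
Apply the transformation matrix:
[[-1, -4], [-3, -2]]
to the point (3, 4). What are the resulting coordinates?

Matrix multiplication:
[[-1, -4], [-3, -2]] × [3, 4]ᵀ
= [(-1)(3) + (-4)(4), (-3)(3) + (-2)(4)]ᵀ
= [-19, -17]ᵀ
Result: (-19, -17)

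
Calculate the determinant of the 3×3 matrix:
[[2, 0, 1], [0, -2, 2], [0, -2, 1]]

Expansion along first row:
det = 2·det([[-2,2],[-2,1]]) - 0·det([[0,2],[0,1]]) + 1·det([[0,-2],[0,-2]])
    = 2·(-2·1 - 2·-2) - 0·(0·1 - 2·0) + 1·(0·-2 - -2·0)
    = 2·2 - 0·0 + 1·0
    = 4 + 0 + 0 = 4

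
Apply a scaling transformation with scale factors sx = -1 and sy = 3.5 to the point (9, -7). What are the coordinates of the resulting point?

Scaling matrix:
[[-1, 0], [0, 3.50]]
Result: (9 × -1, -7 × 3.5) = (-9, -24.5)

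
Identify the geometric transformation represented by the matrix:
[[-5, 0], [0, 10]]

This matrix represents: non-uniform scaling by sx = -5, sy = 10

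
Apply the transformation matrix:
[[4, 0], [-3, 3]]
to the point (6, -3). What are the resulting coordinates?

Matrix multiplication:
[[4, 0], [-3, 3]] × [6, -3]ᵀ
= [(4)(6) + (0)(-3), (-3)(6) + (3)(-3)]ᵀ
= [24, -27]ᵀ
Result: (24, -27)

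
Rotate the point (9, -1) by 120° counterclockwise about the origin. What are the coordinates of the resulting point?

Rotation matrix for 120°: [[cos 120°, -sin 120°], [sin 120°, cos 120°]] ≈ [[-0.500000, -0.866025], [0.866025, -0.500000]]
[[-0.500000, -0.866025], [0.866025, -0.500000]] × [9, -1]ᵀ ≈ [-3.6340, 8.2942]ᵀ
Result: (-3.6340, 8.2942)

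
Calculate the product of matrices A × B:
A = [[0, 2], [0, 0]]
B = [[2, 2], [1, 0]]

Matrix multiplication:
C[0][0] = 0×2 + 2×1 = 2
C[0][1] = 0×2 + 2×0 = 0
C[1][0] = 0×2 + 0×1 = 0
C[1][1] = 0×2 + 0×0 = 0
Result: [[2, 0], [0, 0]]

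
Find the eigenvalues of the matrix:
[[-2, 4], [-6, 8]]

Characteristic equation: det(A - λI) = 0
λ² - (trace)λ + (det) = 0
trace = -2 + 8 = 6, det = (-2)(8) - (4)(-6) = 8
λ² - (6)λ + (8) = 0
λ = (6 ± √((6)² - 4·(8))) / 2 = (6 ± √4) / 2
Solving: λ = 2, 4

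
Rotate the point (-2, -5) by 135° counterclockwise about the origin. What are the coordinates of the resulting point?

Rotation matrix for 135°: [[cos 135°, -sin 135°], [sin 135°, cos 135°]] ≈ [[-0.707107, -0.707107], [0.707107, -0.707107]]
[[-0.707107, -0.707107], [0.707107, -0.707107]] × [-2, -5]ᵀ ≈ [4.9497, 2.1213]ᵀ
Result: (4.9497, 2.1213)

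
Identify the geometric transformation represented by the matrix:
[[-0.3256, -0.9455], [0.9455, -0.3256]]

This matrix represents: rotation by 109° counterclockwise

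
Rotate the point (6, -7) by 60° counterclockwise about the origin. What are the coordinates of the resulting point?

Rotation matrix for 60°: [[cos 60°, -sin 60°], [sin 60°, cos 60°]] ≈ [[0.500000, -0.866025], [0.866025, 0.500000]]
[[0.500000, -0.866025], [0.866025, 0.500000]] × [6, -7]ᵀ ≈ [9.0622, 1.6962]ᵀ
Result: (9.0622, 1.6962)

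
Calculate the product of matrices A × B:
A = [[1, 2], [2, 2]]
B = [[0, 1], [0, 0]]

Matrix multiplication:
C[0][0] = 1×0 + 2×0 = 0
C[0][1] = 1×1 + 2×0 = 1
C[1][0] = 2×0 + 2×0 = 0
C[1][1] = 2×1 + 2×0 = 2
Result: [[0, 1], [0, 2]]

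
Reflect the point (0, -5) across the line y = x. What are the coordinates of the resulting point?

Reflection across line y = x: (0, -5) → (-5, 0)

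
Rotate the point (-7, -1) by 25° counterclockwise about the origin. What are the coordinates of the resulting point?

Rotation matrix for 25°: [[cos 25°, -sin 25°], [sin 25°, cos 25°]] ≈ [[0.906308, -0.422618], [0.422618, 0.906308]]
[[0.906308, -0.422618], [0.422618, 0.906308]] × [-7, -1]ᵀ ≈ [-5.9215, -3.8646]ᵀ
Result: (-5.9215, -3.8646)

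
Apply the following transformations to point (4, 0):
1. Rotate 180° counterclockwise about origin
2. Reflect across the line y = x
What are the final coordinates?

Step 1: Rotate 180° → (-4, 0)
Step 2: Reflect across line y = x → (0, -4)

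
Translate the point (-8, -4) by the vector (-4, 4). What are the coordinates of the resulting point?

Translation by (-4, 4) (homogeneous matrix [[1, 0, -4], [0, 1, 4], [0, 0, 1]]):
x' = -8 + -4 = -12
y' = -4 + 4 = 0
Result: (-12, 0)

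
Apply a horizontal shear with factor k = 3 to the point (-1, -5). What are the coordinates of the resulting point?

Shear matrix for horizontal shear with factor k = 3:
[[1, 3], [0, 1]]
Result: (-1, -5) → (-16, -5)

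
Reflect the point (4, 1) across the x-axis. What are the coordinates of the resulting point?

Reflection across x-axis: (4, 1) → (4, -1)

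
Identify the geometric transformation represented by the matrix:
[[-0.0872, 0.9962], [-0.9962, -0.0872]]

This matrix represents: rotation by 265° counterclockwise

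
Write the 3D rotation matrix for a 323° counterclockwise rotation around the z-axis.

Rotation matrix for counterclockwise 323° around z-axis:
cos(323°) = 0.7986, sin(323°) = -0.6018
Result: [[0.7986, 0.6018, 0], [-0.6018, 0.7986, 0], [0, 0, 1]]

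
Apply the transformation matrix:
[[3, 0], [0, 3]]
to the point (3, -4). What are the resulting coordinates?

Matrix multiplication:
[[3, 0], [0, 3]] × [3, -4]ᵀ
= [(3)(3) + (0)(-4), (0)(3) + (3)(-4)]ᵀ
= [9, -12]ᵀ
Result: (9, -12)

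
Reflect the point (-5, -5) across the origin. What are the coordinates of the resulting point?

Reflection across origin: (-5, -5) → (5, 5)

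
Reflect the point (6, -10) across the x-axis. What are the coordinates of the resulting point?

Reflection across x-axis: (6, -10) → (6, 10)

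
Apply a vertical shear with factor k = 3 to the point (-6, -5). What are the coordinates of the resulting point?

Shear matrix for vertical shear with factor k = 3:
[[1, 0], [3, 1]]
Result: (-6, -5) → (-6, -23)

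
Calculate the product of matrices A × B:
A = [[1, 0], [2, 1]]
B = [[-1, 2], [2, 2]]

Matrix multiplication:
C[0][0] = 1×-1 + 0×2 = -1
C[0][1] = 1×2 + 0×2 = 2
C[1][0] = 2×-1 + 1×2 = 0
C[1][1] = 2×2 + 1×2 = 6
Result: [[-1, 2], [0, 6]]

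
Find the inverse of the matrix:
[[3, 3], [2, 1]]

For [[a,b],[c,d]], inverse = (1/det)·[[d,-b],[-c,a]]
det = (3)(1) - (3)(2) = 3 - 6 = -3
Inverse = (1/-3)·[[1, -3], [-2, 3]]
= [[-1/3, 1], [2/3, -1]]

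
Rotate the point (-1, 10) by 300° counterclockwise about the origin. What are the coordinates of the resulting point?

Rotation matrix for 300°: [[cos 300°, -sin 300°], [sin 300°, cos 300°]] ≈ [[0.500000, 0.866025], [-0.866025, 0.500000]]
[[0.500000, 0.866025], [-0.866025, 0.500000]] × [-1, 10]ᵀ ≈ [8.1603, 5.8660]ᵀ
Result: (8.1603, 5.8660)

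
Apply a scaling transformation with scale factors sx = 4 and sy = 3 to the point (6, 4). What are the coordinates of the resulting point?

Scaling matrix:
[[4, 0], [0, 3]]
Result: (6 × 4, 4 × 3) = (24, 12)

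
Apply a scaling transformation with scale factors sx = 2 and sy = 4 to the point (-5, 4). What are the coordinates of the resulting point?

Scaling matrix:
[[2, 0], [0, 4]]
Result: (-5 × 2, 4 × 4) = (-10, 16)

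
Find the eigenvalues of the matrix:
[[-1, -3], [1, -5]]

Characteristic equation: det(A - λI) = 0
λ² - (trace)λ + (det) = 0
trace = -1 + -5 = -6, det = (-1)(-5) - (-3)(1) = 8
λ² - (-6)λ + (8) = 0
λ = (-6 ± √((-6)² - 4·(8))) / 2 = (-6 ± √4) / 2
Solving: λ = -4, -2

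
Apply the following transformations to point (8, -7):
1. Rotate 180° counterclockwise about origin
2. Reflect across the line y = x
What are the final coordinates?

Step 1: Rotate 180° → (-8, 7)
Step 2: Reflect across line y = x → (7, -8)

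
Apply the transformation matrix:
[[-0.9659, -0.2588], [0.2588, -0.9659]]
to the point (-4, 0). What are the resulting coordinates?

Matrix multiplication:
[[-0.9659, -0.2588], [0.2588, -0.9659]] × [-4, 0]ᵀ
= [(-0.9659)(-4) + (-0.2588)(0), (0.2588)(-4) + (-0.9659)(0)]ᵀ
= [3.8636, -1.0352]ᵀ
Result: (3.8636, -1.0352)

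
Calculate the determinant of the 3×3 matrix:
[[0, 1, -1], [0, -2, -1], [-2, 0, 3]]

Expansion along first row:
det = 0·det([[-2,-1],[0,3]]) - 1·det([[0,-1],[-2,3]]) + -1·det([[0,-2],[-2,0]])
    = 0·(-2·3 - -1·0) - 1·(0·3 - -1·-2) + -1·(0·0 - -2·-2)
    = 0·-6 - 1·-2 + -1·-4
    = 0 + 2 + 4 = 6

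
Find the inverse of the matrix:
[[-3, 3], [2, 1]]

For [[a,b],[c,d]], inverse = (1/det)·[[d,-b],[-c,a]]
det = (-3)(1) - (3)(2) = -3 - 6 = -9
Inverse = (1/-9)·[[1, -3], [-2, -3]]
= [[-1/9, 1/3], [2/9, 1/3]]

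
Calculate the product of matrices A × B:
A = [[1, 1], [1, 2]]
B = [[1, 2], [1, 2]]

Matrix multiplication:
C[0][0] = 1×1 + 1×1 = 2
C[0][1] = 1×2 + 1×2 = 4
C[1][0] = 1×1 + 2×1 = 3
C[1][1] = 1×2 + 2×2 = 6
Result: [[2, 4], [3, 6]]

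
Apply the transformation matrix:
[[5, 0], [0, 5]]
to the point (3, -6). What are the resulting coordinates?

Matrix multiplication:
[[5, 0], [0, 5]] × [3, -6]ᵀ
= [(5)(3) + (0)(-6), (0)(3) + (5)(-6)]ᵀ
= [15, -30]ᵀ
Result: (15, -30)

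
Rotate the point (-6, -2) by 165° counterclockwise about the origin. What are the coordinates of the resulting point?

Rotation matrix for 165°: [[cos 165°, -sin 165°], [sin 165°, cos 165°]] ≈ [[-0.965926, -0.258819], [0.258819, -0.965926]]
[[-0.965926, -0.258819], [0.258819, -0.965926]] × [-6, -2]ᵀ ≈ [6.3132, 0.3789]ᵀ
Result: (6.3132, 0.3789)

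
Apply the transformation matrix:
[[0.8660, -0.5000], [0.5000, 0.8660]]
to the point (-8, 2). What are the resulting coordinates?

Matrix multiplication:
[[0.8660, -0.5000], [0.5000, 0.8660]] × [-8, 2]ᵀ
= [(0.8660)(-8) + (-0.5000)(2), (0.5000)(-8) + (0.8660)(2)]ᵀ
= [-7.9280, -2.2680]ᵀ
Result: (-7.9280, -2.2680)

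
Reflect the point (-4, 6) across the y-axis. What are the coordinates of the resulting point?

Reflection across y-axis: (-4, 6) → (4, 6)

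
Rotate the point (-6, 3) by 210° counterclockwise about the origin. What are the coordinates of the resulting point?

Rotation matrix for 210°: [[cos 210°, -sin 210°], [sin 210°, cos 210°]] ≈ [[-0.866025, 0.500000], [-0.500000, -0.866025]]
[[-0.866025, 0.500000], [-0.500000, -0.866025]] × [-6, 3]ᵀ ≈ [6.6962, 0.4019]ᵀ
Result: (6.6962, 0.4019)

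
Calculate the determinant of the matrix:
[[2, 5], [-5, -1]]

For a 2×2 matrix [[a, b], [c, d]], det = ad - bc
det = (2)(-1) - (5)(-5) = -2 - -25 = 23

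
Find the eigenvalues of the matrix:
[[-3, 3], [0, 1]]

Characteristic equation: det(A - λI) = 0
λ² - (trace)λ + (det) = 0
trace = -3 + 1 = -2, det = (-3)(1) - (3)(0) = -3
λ² - (-2)λ + (-3) = 0
λ = (-2 ± √((-2)² - 4·(-3))) / 2 = (-2 ± √16) / 2
Solving: λ = -3, 1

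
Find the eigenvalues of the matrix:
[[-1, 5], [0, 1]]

Characteristic equation: det(A - λI) = 0
λ² - (trace)λ + (det) = 0
trace = -1 + 1 = 0, det = (-1)(1) - (5)(0) = -1
λ² - (0)λ + (-1) = 0
λ = (0 ± √((0)² - 4·(-1))) / 2 = (0 ± √4) / 2
Solving: λ = -1, 1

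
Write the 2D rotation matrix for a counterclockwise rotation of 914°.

Rotation matrix formula: [[cos θ, -sin θ], [sin θ, cos θ]]
For θ = 914°:
cos(914°) = -0.9703
sin(914°) = -0.2419
Result: [[-0.9703, 0.2419], [-0.2419, -0.9703]]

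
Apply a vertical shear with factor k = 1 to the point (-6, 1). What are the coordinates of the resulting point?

Shear matrix for vertical shear with factor k = 1:
[[1, 0], [1, 1]]
Result: (-6, 1) → (-6, -5)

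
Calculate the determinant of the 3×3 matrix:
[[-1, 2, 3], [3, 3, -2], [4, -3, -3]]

Expansion along first row:
det = -1·det([[3,-2],[-3,-3]]) - 2·det([[3,-2],[4,-3]]) + 3·det([[3,3],[4,-3]])
    = -1·(3·-3 - -2·-3) - 2·(3·-3 - -2·4) + 3·(3·-3 - 3·4)
    = -1·-15 - 2·-1 + 3·-21
    = 15 + 2 + -63 = -46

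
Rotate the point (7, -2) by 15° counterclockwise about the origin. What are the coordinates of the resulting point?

Rotation matrix for 15°: [[cos 15°, -sin 15°], [sin 15°, cos 15°]] ≈ [[0.965926, -0.258819], [0.258819, 0.965926]]
[[0.965926, -0.258819], [0.258819, 0.965926]] × [7, -2]ᵀ ≈ [7.2791, -0.1201]ᵀ
Result: (7.2791, -0.1201)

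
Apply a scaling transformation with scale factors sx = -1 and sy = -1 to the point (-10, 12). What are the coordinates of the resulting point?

Scaling matrix:
[[-1, 0], [0, -1]]
Result: (-10 × -1, 12 × -1) = (10, -12)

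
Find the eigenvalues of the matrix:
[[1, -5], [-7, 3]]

Characteristic equation: det(A - λI) = 0
λ² - (trace)λ + (det) = 0
trace = 1 + 3 = 4, det = (1)(3) - (-5)(-7) = -32
λ² - (4)λ + (-32) = 0
λ = (4 ± √((4)² - 4·(-32))) / 2 = (4 ± √144) / 2
Solving: λ = -4, 8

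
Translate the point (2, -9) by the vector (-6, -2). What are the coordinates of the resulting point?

Translation by (-6, -2) (homogeneous matrix [[1, 0, -6], [0, 1, -2], [0, 0, 1]]):
x' = 2 + -6 = -4
y' = -9 + -2 = -11
Result: (-4, -11)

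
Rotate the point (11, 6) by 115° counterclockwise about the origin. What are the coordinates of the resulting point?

Rotation matrix for 115°: [[cos 115°, -sin 115°], [sin 115°, cos 115°]] ≈ [[-0.422618, -0.906308], [0.906308, -0.422618]]
[[-0.422618, -0.906308], [0.906308, -0.422618]] × [11, 6]ᵀ ≈ [-10.0866, 7.4337]ᵀ
Result: (-10.0866, 7.4337)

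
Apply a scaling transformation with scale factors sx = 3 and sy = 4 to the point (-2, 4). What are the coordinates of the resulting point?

Scaling matrix:
[[3, 0], [0, 4]]
Result: (-2 × 3, 4 × 4) = (-6, 16)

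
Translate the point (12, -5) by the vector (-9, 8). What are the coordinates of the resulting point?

Translation by (-9, 8) (homogeneous matrix [[1, 0, -9], [0, 1, 8], [0, 0, 1]]):
x' = 12 + -9 = 3
y' = -5 + 8 = 3
Result: (3, 3)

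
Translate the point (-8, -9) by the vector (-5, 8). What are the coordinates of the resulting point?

Translation by (-5, 8) (homogeneous matrix [[1, 0, -5], [0, 1, 8], [0, 0, 1]]):
x' = -8 + -5 = -13
y' = -9 + 8 = -1
Result: (-13, -1)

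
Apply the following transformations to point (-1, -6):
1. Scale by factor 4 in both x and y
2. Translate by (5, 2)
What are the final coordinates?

Step 1: Scale (-1, -6) by 4 → (-4, -24)
Step 2: Translate by (5, 2) → (1, -22)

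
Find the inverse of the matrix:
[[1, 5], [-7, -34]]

For [[a,b],[c,d]], inverse = (1/det)·[[d,-b],[-c,a]]
det = (1)(-34) - (5)(-7) = -34 - -35 = 1
Inverse = [[-34, -5], [7, 1]]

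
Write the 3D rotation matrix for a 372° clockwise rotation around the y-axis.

Rotation matrix for clockwise 372° around y-axis:
A clockwise rotation by 372° is a counterclockwise rotation by -372°.
cos(-372°) = 0.9781, sin(-372°) = -0.2079
Result: [[0.9781, 0, -0.2079], [0, 1, 0], [0.2079, 0, 0.9781]]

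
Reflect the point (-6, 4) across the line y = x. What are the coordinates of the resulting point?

Reflection across line y = x: (-6, 4) → (4, -6)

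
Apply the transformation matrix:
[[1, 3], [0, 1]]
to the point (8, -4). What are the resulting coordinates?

Matrix multiplication:
[[1, 3], [0, 1]] × [8, -4]ᵀ
= [(1)(8) + (3)(-4), (0)(8) + (1)(-4)]ᵀ
= [-4, -4]ᵀ
Result: (-4, -4)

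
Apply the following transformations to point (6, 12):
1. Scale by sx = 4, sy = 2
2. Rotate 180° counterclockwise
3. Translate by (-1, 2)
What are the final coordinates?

Step 1: Scale → (24, 24)
Step 2: Rotate 180° → (-24, -24)
Step 3: Translate → (-25, -22)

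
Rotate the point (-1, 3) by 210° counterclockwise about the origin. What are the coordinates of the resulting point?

Rotation matrix for 210°: [[cos 210°, -sin 210°], [sin 210°, cos 210°]] ≈ [[-0.866025, 0.500000], [-0.500000, -0.866025]]
[[-0.866025, 0.500000], [-0.500000, -0.866025]] × [-1, 3]ᵀ ≈ [2.3660, -2.0981]ᵀ
Result: (2.3660, -2.0981)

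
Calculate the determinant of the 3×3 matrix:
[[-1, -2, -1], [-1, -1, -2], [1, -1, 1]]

Expansion along first row:
det = -1·det([[-1,-2],[-1,1]]) - -2·det([[-1,-2],[1,1]]) + -1·det([[-1,-1],[1,-1]])
    = -1·(-1·1 - -2·-1) - -2·(-1·1 - -2·1) + -1·(-1·-1 - -1·1)
    = -1·-3 - -2·1 + -1·2
    = 3 + 2 + -2 = 3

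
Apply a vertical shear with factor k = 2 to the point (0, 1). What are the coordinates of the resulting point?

Shear matrix for vertical shear with factor k = 2:
[[1, 0], [2, 1]]
Result: (0, 1) → (0, 1)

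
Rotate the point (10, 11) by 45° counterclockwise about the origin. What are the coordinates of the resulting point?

Rotation matrix for 45°: [[cos 45°, -sin 45°], [sin 45°, cos 45°]] ≈ [[0.707107, -0.707107], [0.707107, 0.707107]]
[[0.707107, -0.707107], [0.707107, 0.707107]] × [10, 11]ᵀ ≈ [-0.7071, 14.8492]ᵀ
Result: (-0.7071, 14.8492)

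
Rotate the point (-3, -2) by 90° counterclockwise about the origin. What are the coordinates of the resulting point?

Rotation matrix for 90°: [[cos 90°, -sin 90°], [sin 90°, cos 90°]] = [[0, -1], [1, 0]]
[[0, -1], [1, 0]] × [-3, -2]ᵀ = [2, -3]ᵀ
Result: (2, -3)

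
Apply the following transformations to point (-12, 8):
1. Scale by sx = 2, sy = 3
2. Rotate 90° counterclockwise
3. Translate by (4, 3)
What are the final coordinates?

Step 1: Scale → (-24, 24)
Step 2: Rotate 90° → (-24, -24)
Step 3: Translate → (-20, -21)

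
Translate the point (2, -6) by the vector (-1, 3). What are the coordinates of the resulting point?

Translation by (-1, 3) (homogeneous matrix [[1, 0, -1], [0, 1, 3], [0, 0, 1]]):
x' = 2 + -1 = 1
y' = -6 + 3 = -3
Result: (1, -3)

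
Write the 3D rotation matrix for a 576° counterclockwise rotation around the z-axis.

Rotation matrix for counterclockwise 576° around z-axis:
cos(576°) = -0.8090, sin(576°) = -0.5878
Result: [[-0.8090, 0.5878, 0], [-0.5878, -0.8090, 0], [0, 0, 1]]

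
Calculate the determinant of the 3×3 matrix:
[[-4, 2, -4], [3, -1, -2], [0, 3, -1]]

Expansion along first row:
det = -4·det([[-1,-2],[3,-1]]) - 2·det([[3,-2],[0,-1]]) + -4·det([[3,-1],[0,3]])
    = -4·(-1·-1 - -2·3) - 2·(3·-1 - -2·0) + -4·(3·3 - -1·0)
    = -4·7 - 2·-3 + -4·9
    = -28 + 6 + -36 = -58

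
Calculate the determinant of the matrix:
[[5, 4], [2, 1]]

For a 2×2 matrix [[a, b], [c, d]], det = ad - bc
det = (5)(1) - (4)(2) = 5 - 8 = -3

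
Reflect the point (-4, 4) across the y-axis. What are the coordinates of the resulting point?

Reflection across y-axis: (-4, 4) → (4, 4)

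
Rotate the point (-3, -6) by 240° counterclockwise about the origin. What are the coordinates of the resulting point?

Rotation matrix for 240°: [[cos 240°, -sin 240°], [sin 240°, cos 240°]] ≈ [[-0.500000, 0.866025], [-0.866025, -0.500000]]
[[-0.500000, 0.866025], [-0.866025, -0.500000]] × [-3, -6]ᵀ ≈ [-3.6962, 5.5981]ᵀ
Result: (-3.6962, 5.5981)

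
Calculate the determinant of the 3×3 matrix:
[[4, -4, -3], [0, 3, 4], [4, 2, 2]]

Expansion along first row:
det = 4·det([[3,4],[2,2]]) - -4·det([[0,4],[4,2]]) + -3·det([[0,3],[4,2]])
    = 4·(3·2 - 4·2) - -4·(0·2 - 4·4) + -3·(0·2 - 3·4)
    = 4·-2 - -4·-16 + -3·-12
    = -8 + -64 + 36 = -36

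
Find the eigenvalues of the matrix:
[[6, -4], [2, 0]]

Characteristic equation: det(A - λI) = 0
λ² - (trace)λ + (det) = 0
trace = 6 + 0 = 6, det = (6)(0) - (-4)(2) = 8
λ² - (6)λ + (8) = 0
λ = (6 ± √((6)² - 4·(8))) / 2 = (6 ± √4) / 2
Solving: λ = 2, 4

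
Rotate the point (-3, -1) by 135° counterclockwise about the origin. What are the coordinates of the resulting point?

Rotation matrix for 135°: [[cos 135°, -sin 135°], [sin 135°, cos 135°]] ≈ [[-0.707107, -0.707107], [0.707107, -0.707107]]
[[-0.707107, -0.707107], [0.707107, -0.707107]] × [-3, -1]ᵀ ≈ [2.8284, -1.4142]ᵀ
Result: (2.8284, -1.4142)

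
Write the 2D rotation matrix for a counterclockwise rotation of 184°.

Rotation matrix formula: [[cos θ, -sin θ], [sin θ, cos θ]]
For θ = 184°:
cos(184°) = -0.9976
sin(184°) = -0.0698
Result: [[-0.9976, 0.0698], [-0.0698, -0.9976]]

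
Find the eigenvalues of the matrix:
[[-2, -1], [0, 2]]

Characteristic equation: det(A - λI) = 0
λ² - (trace)λ + (det) = 0
trace = -2 + 2 = 0, det = (-2)(2) - (-1)(0) = -4
λ² - (0)λ + (-4) = 0
λ = (0 ± √((0)² - 4·(-4))) / 2 = (0 ± √16) / 2
Solving: λ = -2, 2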